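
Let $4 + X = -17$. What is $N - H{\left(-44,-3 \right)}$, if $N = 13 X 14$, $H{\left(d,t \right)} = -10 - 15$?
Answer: $-3797$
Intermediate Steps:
$X = -21$ ($X = -4 - 17 = -21$)
$H{\left(d,t \right)} = -25$ ($H{\left(d,t \right)} = -10 - 15 = -25$)
$N = -3822$ ($N = 13 \left(-21\right) 14 = \left(-273\right) 14 = -3822$)
$N - H{\left(-44,-3 \right)} = -3822 - -25 = -3822 + 25 = -3797$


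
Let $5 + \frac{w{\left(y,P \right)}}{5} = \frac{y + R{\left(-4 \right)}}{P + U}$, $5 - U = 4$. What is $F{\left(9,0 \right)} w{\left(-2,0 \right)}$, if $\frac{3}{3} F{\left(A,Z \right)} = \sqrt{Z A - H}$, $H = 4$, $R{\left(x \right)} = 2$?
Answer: $- 50 i \approx - 50.0 i$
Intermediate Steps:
$U = 1$ ($U = 5 - 4 = 1$)
$w{\left(y,P \right)} = -25 + \frac{5 \left(2 + y\right)}{1 + P}$ ($w{\left(y,P \right)} = -25 + 5 \frac{y + 2}{P + 1} = -25 + 5 \frac{2 + y}{1 + P} = -25 + \frac{5 \left(2 + y\right)}{1 + P}$)
$F{\left(A,Z \right)} = \sqrt{-4 + A Z}$ ($F{\left(A,Z \right)} = \sqrt{Z A - 4} = \sqrt{A Z - 4} = \sqrt{-4 + A Z}$)
$F{\left(9,0 \right)} w{\left(-2,0 \right)} = \sqrt{-4 + 9 \cdot 0} \frac{5 \left(-3 - 2 - 0\right)}{1 + 0} = \sqrt{-4 + 0} \frac{5 \left(-3 - 2 + 0\right)}{1} = \sqrt{-4} \cdot 5 \cdot 1 \left(-5\right) = 2 i \left(-25\right) = - 50 i$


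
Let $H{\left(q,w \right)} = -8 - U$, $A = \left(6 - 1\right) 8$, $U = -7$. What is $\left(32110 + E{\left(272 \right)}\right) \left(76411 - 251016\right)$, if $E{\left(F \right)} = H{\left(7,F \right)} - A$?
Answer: $-5599407745$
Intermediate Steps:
$A = 40$ ($A = 5 \cdot 8 = 40$)
$H{\left(q,w \right)} = -1$ ($H{\left(q,w \right)} = -8 - -7 = -8 + 7 = -1$)
$E{\left(F \right)} = -41$ ($E{\left(F \right)} = -1 - 40 = -41$)
$\left(32110 + E{\left(272 \right)}\right) \left(76411 - 251016\right) = \left(32110 - 41\right) \left(76411 - 251016\right) = 32069 \left(-174605\right) = -5599407745$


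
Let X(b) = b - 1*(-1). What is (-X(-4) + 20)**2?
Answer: 529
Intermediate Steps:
X(b) = 1 + b (X(b) = b + 1 = 1 + b)
(-X(-4) + 20)**2 = (-(1 - 4) + 20)**2 = (-1*(-3) + 20)**2 = (3 + 20)**2 = 23**2 = 529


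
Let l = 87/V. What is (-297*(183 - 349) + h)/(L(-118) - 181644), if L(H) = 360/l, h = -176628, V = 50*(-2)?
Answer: 615409/879946 ≈ 0.69937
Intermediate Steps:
V = -100
l = -87/100 (l = 87/(-100) = 87*(-1/100) = -87/100 ≈ -0.87000)
L(H) = -12000/29 (L(H) = 360/(-87/100) = 360*(-100/87) = -12000/29)
(-297*(183 - 349) + h)/(L(-118) - 181644) = (-297*(183 - 349) - 176628)/(-12000/29 - 181644) = (-297*(-166) - 176628)/(-5279676/29) = (49302 - 176628)*(-29/5279676) = -127326*(-29/5279676) = 615409/879946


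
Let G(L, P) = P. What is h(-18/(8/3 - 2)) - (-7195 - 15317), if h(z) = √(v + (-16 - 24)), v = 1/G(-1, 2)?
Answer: 22512 + I*√158/2 ≈ 22512.0 + 6.2849*I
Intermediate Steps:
v = ½ (v = 1/2 = ½ ≈ 0.50000)
h(z) = I*√158/2 (h(z) = √(½ + (-16 - 24)) = √(½ - 40) = √(-79/2) = I*√158/2)
h(-18/(8/3 - 2)) - (-7195 - 15317) = I*√158/2 - (-7195 - 15317) = I*√158/2 - 1*(-22512) = I*√158/2 + 22512 = 22512 + I*√158/2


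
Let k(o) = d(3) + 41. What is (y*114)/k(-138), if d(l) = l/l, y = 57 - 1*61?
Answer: -76/7 ≈ -10.857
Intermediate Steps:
y = -4 (y = 57 - 61 = -4)
d(l) = 1
k(o) = 42 (k(o) = 1 + 41 = 42)
(y*114)/k(-138) = -4*114/42 = -456*1/42 = -76/7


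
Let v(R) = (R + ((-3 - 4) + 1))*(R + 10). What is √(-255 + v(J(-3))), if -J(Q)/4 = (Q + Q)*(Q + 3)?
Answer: 3*I*√35 ≈ 17.748*I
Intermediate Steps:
J(Q) = -8*Q*(3 + Q) (J(Q) = -4*(Q + Q)*(Q + 3) = -4*2*Q*(3 + Q) = -8*Q*(3 + Q))
v(R) = (-6 + R)*(10 + R) (v(R) = (R + (-7 + 1))*(10 + R) = (R - 6)*(10 + R) = (-6 + R)*(10 + R))
√(-255 + v(J(-3))) = √(-255 + (-60 + (-8*(-3)*(3 - 3))² + 4*(-8*(-3)*(3 - 3)))) = √(-255 + (-60 + (-8*(-3)*0)² + 4*(-8*(-3)*0))) = √(-255 + (-60 + 0² + 4*0)) = √(-255 + (-60 + 0 + 0)) = √(-255 - 60) = √(-315) = 3*I*√35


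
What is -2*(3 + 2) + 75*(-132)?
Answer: -9910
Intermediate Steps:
-2*(3 + 2) + 75*(-132) = -2*5 - 9900 = -10 - 9900 = -9910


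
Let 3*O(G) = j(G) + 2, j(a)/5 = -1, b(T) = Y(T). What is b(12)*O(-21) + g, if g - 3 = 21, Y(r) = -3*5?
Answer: 39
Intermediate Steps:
Y(r) = -15
b(T) = -15
j(a) = -5 (j(a) = 5*(-1) = -5)
O(G) = -1 (O(G) = (-5 + 2)/3 = (⅓)*(-3) = -1)
g = 24 (g = 3 + 21 = 24)
b(12)*O(-21) + g = -15*(-1) + 24 = 15 + 24 = 39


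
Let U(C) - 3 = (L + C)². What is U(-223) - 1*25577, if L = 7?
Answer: 21082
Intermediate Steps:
U(C) = 3 + (7 + C)²
U(-223) - 1*25577 = (3 + (7 - 223)²) - 1*25577 = (3 + (-216)²) - 25577 = (3 + 46656) - 25577 = 46659 - 25577 = 21082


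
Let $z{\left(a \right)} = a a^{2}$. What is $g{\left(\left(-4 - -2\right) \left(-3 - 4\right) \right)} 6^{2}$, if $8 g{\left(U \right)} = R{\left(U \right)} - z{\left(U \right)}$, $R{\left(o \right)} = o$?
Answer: $-12285$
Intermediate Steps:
$z{\left(a \right)} = a^{3}$
$g{\left(U \right)} = - \frac{U^{3}}{8} + \frac{U}{8}$ ($g{\left(U \right)} = \frac{U - U^{3}}{8} = - \frac{U^{3}}{8} + \frac{U}{8}$)
$g{\left(\left(-4 - -2\right) \left(-3 - 4\right) \right)} 6^{2} = \frac{\left(-4 - -2\right) \left(-3 - 4\right) \left(1 - \left(\left(-4 - -2\right) \left(-3 - 4\right)\right)^{2}\right)}{8} \cdot 6^{2} = \frac{\left(-4 + 2\right) \left(-7\right) \left(1 - \left(\left(-4 + 2\right) \left(-7\right)\right)^{2}\right)}{8} \cdot 36 = \frac{\left(-2\right) \left(-7\right) \left(1 - \left(\left(-2\right) \left(-7\right)\right)^{2}\right)}{8} \cdot 36 = \frac{1}{8} \cdot 14 \left(1 - 14^{2}\right) 36 = \frac{1}{8} \cdot 14 \left(1 - 196\right) 36 = \frac{1}{8} \cdot 14 \left(-195\right) 36 = \left(- \frac{1365}{4}\right) 36 = -12285$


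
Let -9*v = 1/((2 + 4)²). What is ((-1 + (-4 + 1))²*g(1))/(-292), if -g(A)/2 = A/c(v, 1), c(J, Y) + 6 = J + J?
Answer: -1296/71029 ≈ -0.018246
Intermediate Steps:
v = -1/324 (v = -1/(9*(2 + 4)²) = -1/(9*(6²)) = -⅑/36 = -⅑*1/36 = -1/324 ≈ -0.0030864)
c(J, Y) = -6 + 2*J (c(J, Y) = -6 + (J + J) = -6 + 2*J)
g(A) = 324*A/973 (g(A) = -2*A/(-6 + 2*(-1/324)) = -2*A/(-6 - 1/162) = -2*A/(-973/162) = -2*A*(-162)/973 = -(-324)*A/973 = 324*A/973)
((-1 + (-4 + 1))²*g(1))/(-292) = ((-1 + (-4 + 1))²*((324/973)*1))/(-292) = ((-1 - 3)²*(324/973))*(-1/292) = ((-4)²*(324/973))*(-1/292) = (16*(324/973))*(-1/292) = (5184/973)*(-1/292) = -1296/71029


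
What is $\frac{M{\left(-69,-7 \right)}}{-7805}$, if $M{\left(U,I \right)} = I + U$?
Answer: $\frac{76}{7805} \approx 0.0097373$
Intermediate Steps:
$\frac{M{\left(-69,-7 \right)}}{-7805} = \frac{-7 - 69}{-7805} = \left(-76\right) \left(- \frac{1}{7805}\right) = \frac{76}{7805}$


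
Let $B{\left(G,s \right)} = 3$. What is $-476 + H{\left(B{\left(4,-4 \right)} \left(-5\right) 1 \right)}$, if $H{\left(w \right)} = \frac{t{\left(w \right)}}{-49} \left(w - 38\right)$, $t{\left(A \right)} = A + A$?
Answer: $- \frac{24914}{49} \approx -508.45$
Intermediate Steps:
$t{\left(A \right)} = 2 A$
$H{\left(w \right)} = - \frac{2 w \left(-38 + w\right)}{49}$ ($H{\left(w \right)} = \frac{2 w}{-49} \left(w - 38\right) = 2 w \left(- \frac{1}{49}\right) \left(-38 + w\right) = - \frac{2 w}{49} \left(-38 + w\right) = - \frac{2 w \left(-38 + w\right)}{49}$)
$-476 + H{\left(B{\left(4,-4 \right)} \left(-5\right) 1 \right)} = -476 + \frac{2 \cdot 3 \left(-5\right) 1 \left(38 - 3 \left(-5\right) 1\right)}{49} = -476 + \frac{2 \left(\left(-15\right) 1\right) \left(38 - \left(-15\right) 1\right)}{49} = -476 + \frac{2}{49} \left(-15\right) \left(38 - -15\right) = -476 + \frac{2}{49} \left(-15\right) \left(38 + 15\right) = -476 + \frac{2}{49} \left(-15\right) 53 = -476 - \frac{1590}{49} = - \frac{24914}{49}$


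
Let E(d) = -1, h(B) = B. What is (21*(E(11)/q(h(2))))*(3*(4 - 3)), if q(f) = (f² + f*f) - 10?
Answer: 63/2 ≈ 31.500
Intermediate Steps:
q(f) = -10 + 2*f² (q(f) = (f² + f²) - 10 = 2*f² - 10 = -10 + 2*f²)
(21*(E(11)/q(h(2))))*(3*(4 - 3)) = (21*(-1/(-10 + 2*2²)))*(3*(4 - 3)) = (21*(-1/(-10 + 2*4)))*(3*1) = (21*(-1/(-10 + 8)))*3 = (21*(-1/(-2)))*3 = (21*(-1*(-½)))*3 = (21*(½))*3 = (21/2)*3 = 63/2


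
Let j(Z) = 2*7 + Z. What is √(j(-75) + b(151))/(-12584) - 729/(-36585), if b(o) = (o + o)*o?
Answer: 27/1355 - √45541/12584 ≈ 0.0029679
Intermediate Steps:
b(o) = 2*o² (b(o) = (2*o)*o = 2*o²)
j(Z) = 14 + Z
√(j(-75) + b(151))/(-12584) - 729/(-36585) = √((14 - 75) + 2*151²)/(-12584) - 729/(-36585) = √(-61 + 2*22801)*(-1/12584) - 729*(-1/36585) = √(-61 + 45602)*(-1/12584) + 27/1355 = √45541*(-1/12584) + 27/1355 = -√45541/12584 + 27/1355 = 27/1355 - √45541/12584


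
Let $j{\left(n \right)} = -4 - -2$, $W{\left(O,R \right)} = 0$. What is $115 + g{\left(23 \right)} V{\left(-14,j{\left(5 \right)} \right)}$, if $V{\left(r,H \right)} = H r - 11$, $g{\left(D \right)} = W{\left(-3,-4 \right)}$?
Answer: $115$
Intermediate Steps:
$g{\left(D \right)} = 0$
$j{\left(n \right)} = -2$ ($j{\left(n \right)} = -4 + 2 = -2$)
$V{\left(r,H \right)} = -11 + H r$
$115 + g{\left(23 \right)} V{\left(-14,j{\left(5 \right)} \right)} = 115 + 0 \left(-11 - -28\right) = 115 + 0 \left(-11 + 28\right) = 115 + 0 \cdot 17 = 115 + 0 = 115$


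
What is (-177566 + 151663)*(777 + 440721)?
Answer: -11436122694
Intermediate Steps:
(-177566 + 151663)*(777 + 440721) = -25903*441498 = -11436122694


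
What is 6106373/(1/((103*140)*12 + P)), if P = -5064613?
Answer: -29869769294729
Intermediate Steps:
6106373/(1/((103*140)*12 + P)) = 6106373/(1/((103*140)*12 - 5064613)) = 6106373/(1/(14420*12 - 5064613)) = 6106373/(1/(173040 - 5064613)) = 6106373/(1/(-4891573)) = 6106373/(-1/4891573) = 6106373*(-4891573) = -29869769294729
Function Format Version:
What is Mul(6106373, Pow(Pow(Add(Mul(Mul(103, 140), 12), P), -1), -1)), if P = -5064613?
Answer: -29869769294729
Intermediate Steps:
Mul(6106373, Pow(Pow(Add(Mul(Mul(103, 140), 12), P), -1), -1)) = Mul(6106373, Pow(Pow(Add(Mul(Mul(103, 140), 12), -5064613), -1), -1)) = Mul(6106373, Pow(Pow(Add(Mul(14420, 12), -5064613), -1), -1)) = Mul(6106373, Pow(Pow(Add(173040, -5064613), -1), -1)) = Mul(6106373, Pow(Pow(-4891573, -1), -1)) = Mul(6106373, Pow(Rational(-1, 4891573), -1)) = Mul(6106373, -4891573) = -29869769294729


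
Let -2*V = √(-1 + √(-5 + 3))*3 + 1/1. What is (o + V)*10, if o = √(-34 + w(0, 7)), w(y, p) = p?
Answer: -5 - 15*√(-1 + I*√2) + 30*I*√3 ≈ -14.075 + 34.43*I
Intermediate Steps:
o = 3*I*√3 (o = √(-34 + 7) = √(-27) = 3*I*√3 ≈ 5.1962*I)
V = -½ - 3*√(-1 + I*√2)/2 (V = -(√(-1 + √(-5 + 3))*3 + 1/1)/2 = -(√(-1 + √(-2))*3 + 1)/2 = -(√(-1 + I*√2)*3 + 1)/2 = -(3*√(-1 + I*√2) + 1)/2 = -(1 + 3*√(-1 + I*√2))/2 = -½ - 3*√(-1 + I*√2)/2 ≈ -1.4075 - 1.7532*I)
(o + V)*10 = (3*I*√3 + (-½ - 3*√(-1 + I*√2)/2))*10 = (-½ - 3*√(-1 + I*√2)/2 + 3*I*√3)*10 = -5 - 15*√(-1 + I*√2) + 30*I*√3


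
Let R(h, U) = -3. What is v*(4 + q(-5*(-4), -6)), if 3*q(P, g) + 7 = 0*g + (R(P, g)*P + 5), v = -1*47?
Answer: 2350/3 ≈ 783.33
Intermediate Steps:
v = -47
q(P, g) = -⅔ - P (q(P, g) = -7/3 + (0*g + (-3*P + 5))/3 = -7/3 + (0 + (5 - 3*P))/3 = -7/3 + (5 - 3*P)/3 = -7/3 + (5/3 - P) = -⅔ - P)
v*(4 + q(-5*(-4), -6)) = -47*(4 + (-⅔ - (-5)*(-4))) = -47*(4 + (-⅔ - 1*20)) = -47*(4 + (-⅔ - 20)) = -47*(4 - 62/3) = -47*(-50/3) = 2350/3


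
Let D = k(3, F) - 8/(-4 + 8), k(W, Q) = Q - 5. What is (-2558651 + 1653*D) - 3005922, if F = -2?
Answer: -5579450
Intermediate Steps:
k(W, Q) = -5 + Q
D = -9 (D = (-5 - 2) - 8/(-4 + 8) = -7 - 8/4 = -7 + (1/4)*(-8) = -7 - 2 = -9)
(-2558651 + 1653*D) - 3005922 = (-2558651 + 1653*(-9)) - 3005922 = (-2558651 - 14877) - 3005922 = -2573528 - 3005922 = -5579450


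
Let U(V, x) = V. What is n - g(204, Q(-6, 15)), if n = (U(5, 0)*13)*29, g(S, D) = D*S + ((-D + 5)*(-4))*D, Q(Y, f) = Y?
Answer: 2845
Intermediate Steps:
g(S, D) = D*S + D*(-20 + 4*D) (g(S, D) = D*S + ((5 - D)*(-4))*D = D*S + (-20 + 4*D)*D = D*S + D*(-20 + 4*D))
n = 1885 (n = (5*13)*29 = 65*29 = 1885)
n - g(204, Q(-6, 15)) = 1885 - (-6)*(-20 + 204 + 4*(-6)) = 1885 - (-6)*(-20 + 204 - 24) = 1885 - (-6)*160 = 1885 - 1*(-960) = 1885 + 960 = 2845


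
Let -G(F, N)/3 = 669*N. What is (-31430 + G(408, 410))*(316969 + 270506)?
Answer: -501879892500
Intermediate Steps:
G(F, N) = -2007*N
(-31430 + G(408, 410))*(316969 + 270506) = (-31430 - 2007*410)*(316969 + 270506) = (-31430 - 822870)*587475 = -854300*587475 = -501879892500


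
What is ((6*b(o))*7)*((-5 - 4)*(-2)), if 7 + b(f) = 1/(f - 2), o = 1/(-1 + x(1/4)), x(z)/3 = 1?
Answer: -5796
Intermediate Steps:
x(z) = 3 (x(z) = 3*1 = 3)
o = 1/2 (o = 1/(-1 + 3) = 1/2 ≈ 0.50000)
b(f) = -7 + 1/(-2 + f) (b(f) = -7 + 1/(f - 2) = -7 + 1/(-2 + f))
((6*b(o))*7)*((-5 - 4)*(-2)) = ((6*((15 - 7*1/2)/(-2 + 1/2)))*7)*((-5 - 4)*(-2)) = ((6*((15 - 7/2)/(-3/2)))*7)*(-9*(-2)) = ((6*(-2/3*23/2))*7)*18 = ((6*(-23/3))*7)*18 = -46*7*18 = -322*18 = -5796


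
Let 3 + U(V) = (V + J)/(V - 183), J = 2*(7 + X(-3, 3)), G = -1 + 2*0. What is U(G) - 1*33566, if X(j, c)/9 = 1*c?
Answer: -6176763/184 ≈ -33569.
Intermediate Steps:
X(j, c) = 9*c (X(j, c) = 9*(1*c) = 9*c)
G = -1 (G = -1 + 0 = -1)
J = 68 (J = 2*(7 + 9*3) = 2*(7 + 27) = 2*34 = 68)
U(V) = -3 + (68 + V)/(-183 + V) (U(V) = -3 + (V + 68)/(V - 183) = -3 + (68 + V)/(-183 + V))
U(G) - 1*33566 = (617 - 2*(-1))/(-183 - 1) - 1*33566 = (617 + 2)/(-184) - 33566 = -1/184*619 - 33566 = -619/184 - 33566 = -6176763/184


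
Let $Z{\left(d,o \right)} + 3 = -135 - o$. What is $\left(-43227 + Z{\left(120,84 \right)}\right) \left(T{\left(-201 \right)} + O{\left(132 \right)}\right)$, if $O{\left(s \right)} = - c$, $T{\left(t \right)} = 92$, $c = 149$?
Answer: $2476593$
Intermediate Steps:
$Z{\left(d,o \right)} = -138 - o$ ($Z{\left(d,o \right)} = -3 - \left(135 + o\right) = -138 - o$)
$O{\left(s \right)} = -149$ ($O{\left(s \right)} = \left(-1\right) 149 = -149$)
$\left(-43227 + Z{\left(120,84 \right)}\right) \left(T{\left(-201 \right)} + O{\left(132 \right)}\right) = \left(-43227 - 222\right) \left(92 - 149\right) = \left(-43227 - 222\right) \left(-57\right) = \left(-43449\right) \left(-57\right) = 2476593$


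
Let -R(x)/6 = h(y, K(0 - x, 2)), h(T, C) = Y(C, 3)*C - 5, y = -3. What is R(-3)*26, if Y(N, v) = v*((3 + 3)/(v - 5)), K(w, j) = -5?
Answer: -6240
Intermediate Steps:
Y(N, v) = 6*v/(-5 + v) (Y(N, v) = v*(6/(-5 + v)) = 6*v/(-5 + v))
h(T, C) = -5 - 9*C (h(T, C) = (6*3/(-5 + 3))*C - 5 = (6*3/(-2))*C - 5 = (6*3*(-1/2))*C - 5 = -9*C - 5 = -5 - 9*C)
R(x) = -240 (R(x) = -6*(-5 - 9*(-5)) = -6*(-5 + 45) = -6*40 = -240)
R(-3)*26 = -240*26 = -6240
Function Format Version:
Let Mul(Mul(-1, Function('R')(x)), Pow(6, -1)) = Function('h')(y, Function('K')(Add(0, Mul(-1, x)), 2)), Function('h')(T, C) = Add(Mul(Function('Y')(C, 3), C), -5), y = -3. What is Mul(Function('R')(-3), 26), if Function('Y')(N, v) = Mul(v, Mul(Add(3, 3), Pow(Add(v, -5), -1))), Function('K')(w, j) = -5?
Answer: -6240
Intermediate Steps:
Function('Y')(N, v) = Mul(6, v, Pow(Add(-5, v), -1)) (Function('Y')(N, v) = Mul(v, Mul(6, Pow(Add(-5, v), -1))) = Mul(6, v, Pow(Add(-5, v), -1)))
Function('h')(T, C) = Add(-5, Mul(-9, C)) (Function('h')(T, C) = Add(Mul(Mul(6, 3, Pow(Add(-5, 3), -1)), C), -5) = Add(Mul(Mul(6, 3, Pow(-2, -1)), C), -5) = Add(Mul(Mul(6, 3, Rational(-1, 2)), C), -5) = Add(Mul(-9, C), -5) = Add(-5, Mul(-9, C)))
Function('R')(x) = -240 (Function('R')(x) = Mul(-6, Add(-5, Mul(-9, -5))) = Mul(-6, Add(-5, 45)) = Mul(-6, 40) = -240)
Mul(Function('R')(-3), 26) = Mul(-240, 26) = -6240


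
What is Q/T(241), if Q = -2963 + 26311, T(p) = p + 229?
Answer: 11674/235 ≈ 49.677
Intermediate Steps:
T(p) = 229 + p
Q = 23348
Q/T(241) = 23348/(229 + 241) = 23348/470 = 23348*(1/470) = 11674/235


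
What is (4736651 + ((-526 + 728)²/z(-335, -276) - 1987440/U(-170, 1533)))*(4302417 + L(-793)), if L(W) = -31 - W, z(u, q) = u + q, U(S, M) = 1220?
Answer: 16157660200080345/793 ≈ 2.0375e+13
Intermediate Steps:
z(u, q) = q + u
(4736651 + ((-526 + 728)²/z(-335, -276) - 1987440/U(-170, 1533)))*(4302417 + L(-793)) = (4736651 + ((-526 + 728)²/(-276 - 335) - 1987440/1220))*(4302417 + (-31 - 1*(-793))) = (4736651 + (202²/(-611) - 1987440*1/1220))*(4302417 + (-31 + 793)) = (4736651 + (40804*(-1/611) - 99372/61))*(4302417 + 762) = (4736651 + (-40804/611 - 99372/61))*4303179 = (4736651 - 63205336/37271)*4303179 = (176476514085/37271)*4303179 = 16157660200080345/793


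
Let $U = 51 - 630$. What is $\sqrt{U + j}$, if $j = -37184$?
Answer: $i \sqrt{37763} \approx 194.33 i$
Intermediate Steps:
$U = -579$ ($U = 51 - 630 = -579$)
$\sqrt{U + j} = \sqrt{-579 - 37184} = \sqrt{-37763} = i \sqrt{37763}$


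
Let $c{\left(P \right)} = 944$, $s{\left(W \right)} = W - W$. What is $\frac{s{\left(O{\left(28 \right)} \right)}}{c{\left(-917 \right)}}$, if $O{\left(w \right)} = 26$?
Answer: $0$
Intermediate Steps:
$s{\left(W \right)} = 0$
$\frac{s{\left(O{\left(28 \right)} \right)}}{c{\left(-917 \right)}} = \frac{0}{944} = 0 \cdot \frac{1}{944} = 0$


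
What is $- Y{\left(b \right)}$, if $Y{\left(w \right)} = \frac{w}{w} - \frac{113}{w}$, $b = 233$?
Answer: $- \frac{120}{233} \approx -0.51502$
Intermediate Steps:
$Y{\left(w \right)} = 1 - \frac{113}{w}$
$- Y{\left(b \right)} = - \frac{-113 + 233}{233} = - \frac{120}{233}$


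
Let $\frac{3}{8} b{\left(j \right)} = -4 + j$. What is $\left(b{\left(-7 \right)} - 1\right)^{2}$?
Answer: $\frac{8281}{9} \approx 920.11$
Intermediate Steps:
$b{\left(j \right)} = - \frac{32}{3} + \frac{8 j}{3}$ ($b{\left(j \right)} = \frac{8 \left(-4 + j\right)}{3} = - \frac{32}{3} + \frac{8 j}{3}$)
$\left(b{\left(-7 \right)} - 1\right)^{2} = \left(\left(- \frac{32}{3} + \frac{8}{3} \left(-7\right)\right) - 1\right)^{2} = \left(\left(- \frac{32}{3} - \frac{56}{3}\right) - 1\right)^{2} = \left(- \frac{88}{3} - 1\right)^{2} = \left(- \frac{91}{3}\right)^{2} = \frac{8281}{9}$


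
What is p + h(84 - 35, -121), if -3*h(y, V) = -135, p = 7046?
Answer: 7091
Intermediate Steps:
h(y, V) = 45 (h(y, V) = -⅓*(-135) = 45)
p + h(84 - 35, -121) = 7046 + 45 = 7091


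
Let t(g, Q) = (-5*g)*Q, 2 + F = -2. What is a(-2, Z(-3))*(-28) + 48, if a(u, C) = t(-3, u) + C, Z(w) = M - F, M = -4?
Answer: 888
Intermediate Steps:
F = -4 (F = -2 - 2 = -4)
t(g, Q) = -5*Q*g
Z(w) = 0 (Z(w) = -4 - 1*(-4) = -4 + 4 = 0)
a(u, C) = C + 15*u (a(u, C) = -5*u*(-3) + C = 15*u + C = C + 15*u)
a(-2, Z(-3))*(-28) + 48 = (0 + 15*(-2))*(-28) + 48 = (0 - 30)*(-28) + 48 = -30*(-28) + 48 = 840 + 48 = 888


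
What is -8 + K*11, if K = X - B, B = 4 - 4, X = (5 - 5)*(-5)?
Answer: -8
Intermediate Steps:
X = 0 (X = 0*(-5) = 0)
B = 0
K = 0 (K = 0 - 1*0 = 0 + 0 = 0)
-8 + K*11 = -8 + 0*11 = -8 + 0 = -8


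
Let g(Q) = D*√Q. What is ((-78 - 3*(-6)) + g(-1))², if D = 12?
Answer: 3456 - 1440*I ≈ 3456.0 - 1440.0*I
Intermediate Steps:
g(Q) = 12*√Q
((-78 - 3*(-6)) + g(-1))² = ((-78 - 3*(-6)) + 12*√(-1))² = ((-78 + 18) + 12*I)² = (-60 + 12*I)²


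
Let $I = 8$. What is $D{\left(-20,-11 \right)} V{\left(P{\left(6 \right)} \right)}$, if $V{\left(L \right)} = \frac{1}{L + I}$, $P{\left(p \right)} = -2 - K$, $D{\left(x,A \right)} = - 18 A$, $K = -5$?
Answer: $18$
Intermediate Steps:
$P{\left(p \right)} = 3$ ($P{\left(p \right)} = -2 - -5 = -2 + 5 = 3$)
$V{\left(L \right)} = \frac{1}{8 + L}$ ($V{\left(L \right)} = \frac{1}{L + 8} = \frac{1}{8 + L}$)
$D{\left(-20,-11 \right)} V{\left(P{\left(6 \right)} \right)} = \frac{\left(-18\right) \left(-11\right)}{8 + 3} = \frac{198}{11} = 198 \cdot \frac{1}{11} = 18$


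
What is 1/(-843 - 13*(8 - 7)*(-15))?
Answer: -1/648 ≈ -0.0015432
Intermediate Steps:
1/(-843 - 13*(8 - 7)*(-15)) = 1/(-843 - 13*1*(-15)) = 1/(-843 - 13*(-15)) = 1/(-843 + 195) = 1/(-648) = -1/648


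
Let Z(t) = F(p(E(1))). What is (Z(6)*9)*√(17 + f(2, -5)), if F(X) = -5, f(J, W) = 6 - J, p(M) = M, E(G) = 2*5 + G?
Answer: -45*√21 ≈ -206.22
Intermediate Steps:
E(G) = 10 + G
Z(t) = -5
(Z(6)*9)*√(17 + f(2, -5)) = (-5*9)*√(17 + (6 - 1*2)) = -45*√(17 + (6 - 2)) = -45*√(17 + 4) = -45*√21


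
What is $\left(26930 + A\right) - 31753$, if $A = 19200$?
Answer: $14377$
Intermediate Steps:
$\left(26930 + A\right) - 31753 = \left(26930 + 19200\right) - 31753 = 46130 - 31753 = 14377$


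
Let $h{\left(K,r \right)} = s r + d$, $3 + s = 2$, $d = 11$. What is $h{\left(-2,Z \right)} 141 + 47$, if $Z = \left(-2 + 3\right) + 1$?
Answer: $1316$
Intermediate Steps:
$s = -1$ ($s = -3 + 2 = -1$)
$Z = 2$ ($Z = 1 + 1 = 2$)
$h{\left(K,r \right)} = 11 - r$ ($h{\left(K,r \right)} = - r + 11 = 11 - r$)
$h{\left(-2,Z \right)} 141 + 47 = \left(11 - 2\right) 141 + 47 = 9 \cdot 141 + 47 = 1269 + 47 = 1316$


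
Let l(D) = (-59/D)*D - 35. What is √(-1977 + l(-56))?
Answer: I*√2071 ≈ 45.508*I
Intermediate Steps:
l(D) = -94 (l(D) = -59 - 35 = -94)
√(-1977 + l(-56)) = √(-1977 - 94) = √(-2071) = I*√2071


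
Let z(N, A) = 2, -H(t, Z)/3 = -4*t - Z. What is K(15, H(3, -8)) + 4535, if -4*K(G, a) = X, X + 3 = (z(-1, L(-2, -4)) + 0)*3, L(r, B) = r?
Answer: 18137/4 ≈ 4534.3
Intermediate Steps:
H(t, Z) = 3*Z + 12*t (H(t, Z) = -3*(-4*t - Z) = -3*(-Z - 4*t) = 3*Z + 12*t)
X = 3 (X = -3 + (2 + 0)*3 = -3 + 2*3 = -3 + 6 = 3)
K(G, a) = -3/4 (K(G, a) = -1/4*3 = -3/4)
K(15, H(3, -8)) + 4535 = -3/4 + 4535 = 18137/4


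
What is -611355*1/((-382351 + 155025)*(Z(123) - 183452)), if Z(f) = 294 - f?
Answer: -611355/41664536606 ≈ -1.4673e-5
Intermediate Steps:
-611355*1/((-382351 + 155025)*(Z(123) - 183452)) = -611355*1/((-382351 + 155025)*((294 - 1*123) - 183452)) = -611355*(-1/(227326*((294 - 123) - 183452))) = -611355*(-1/(227326*(171 - 183452))) = -611355/((-227326*(-183281))) = -611355/41664536606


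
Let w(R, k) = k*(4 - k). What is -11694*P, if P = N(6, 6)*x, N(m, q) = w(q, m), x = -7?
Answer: -982296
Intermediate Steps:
N(m, q) = m*(4 - m)
P = 84 (P = (6*(4 - 1*6))*(-7) = (6*(4 - 6))*(-7) = (6*(-2))*(-7) = -12*(-7) = 84)
-11694*P = -11694*84 = -982296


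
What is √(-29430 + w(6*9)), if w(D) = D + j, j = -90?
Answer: 3*I*√3274 ≈ 171.66*I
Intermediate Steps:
w(D) = -90 + D (w(D) = D - 90 = -90 + D)
√(-29430 + w(6*9)) = √(-29430 + (-90 + 6*9)) = √(-29430 + (-90 + 54)) = √(-29430 - 36) = √(-29466) = 3*I*√3274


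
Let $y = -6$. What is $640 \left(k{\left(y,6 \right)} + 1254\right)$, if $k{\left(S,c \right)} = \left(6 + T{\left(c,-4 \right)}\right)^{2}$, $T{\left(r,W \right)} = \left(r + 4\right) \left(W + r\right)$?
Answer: $1235200$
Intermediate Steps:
$T{\left(r,W \right)} = \left(4 + r\right) \left(W + r\right)$
$k{\left(S,c \right)} = \left(-10 + c^{2}\right)^{2}$ ($k{\left(S,c \right)} = \left(6 + \left(c^{2} + 4 \left(-4\right) + 4 c - 4 c\right)\right)^{2} = \left(6 + \left(c^{2} - 16 + 4 c - 4 c\right)\right)^{2} = \left(6 + \left(-16 + c^{2}\right)\right)^{2} = \left(-10 + c^{2}\right)^{2}$)
$640 \left(k{\left(y,6 \right)} + 1254\right) = 640 \left(\left(-10 + 6^{2}\right)^{2} + 1254\right) = 640 \left(\left(-10 + 36\right)^{2} + 1254\right) = 640 \left(26^{2} + 1254\right) = 640 \left(676 + 1254\right) = 640 \cdot 1930 = 1235200$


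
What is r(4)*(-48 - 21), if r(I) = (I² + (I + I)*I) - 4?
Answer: -3036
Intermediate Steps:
r(I) = -4 + 3*I² (r(I) = (I² + (2*I)*I) - 4 = (I² + 2*I²) - 4 = 3*I² - 4 = -4 + 3*I²)
r(4)*(-48 - 21) = (-4 + 3*4²)*(-48 - 21) = (-4 + 3*16)*(-69) = (-4 + 48)*(-69) = 44*(-69) = -3036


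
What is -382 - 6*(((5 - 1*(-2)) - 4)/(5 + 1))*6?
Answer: -400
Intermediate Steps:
-382 - 6*(((5 - 1*(-2)) - 4)/(5 + 1))*6 = -382 - 6*(((5 + 2) - 4)/6)*6 = -382 - 6*((7 - 4)*(⅙))*6 = -382 - 6*(3*(⅙))*6 = -382 - 6*(½)*6 = -382 - 3*6 = -382 - 1*18 = -382 - 18 = -400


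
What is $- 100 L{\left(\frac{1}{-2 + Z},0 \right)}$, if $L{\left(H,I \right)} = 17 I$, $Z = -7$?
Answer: $0$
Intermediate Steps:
$- 100 L{\left(\frac{1}{-2 + Z},0 \right)} = - 100 \cdot 17 \cdot 0 = \left(-100\right) 0 = 0$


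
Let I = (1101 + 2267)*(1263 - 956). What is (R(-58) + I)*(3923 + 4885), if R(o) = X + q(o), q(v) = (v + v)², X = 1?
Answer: 9225789864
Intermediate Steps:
q(v) = 4*v² (q(v) = (2*v)² = 4*v²)
R(o) = 1 + 4*o²
I = 1033976 (I = 3368*307 = 1033976)
(R(-58) + I)*(3923 + 4885) = ((1 + 4*(-58)²) + 1033976)*(3923 + 4885) = ((1 + 4*3364) + 1033976)*8808 = ((1 + 13456) + 1033976)*8808 = (13457 + 1033976)*8808 = 1047433*8808 = 9225789864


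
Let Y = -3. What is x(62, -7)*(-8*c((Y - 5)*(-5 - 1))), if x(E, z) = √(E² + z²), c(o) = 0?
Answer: 0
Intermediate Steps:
x(62, -7)*(-8*c((Y - 5)*(-5 - 1))) = √(62² + (-7)²)*(-8*0) = √(3844 + 49)*0 = √3893*0 = 0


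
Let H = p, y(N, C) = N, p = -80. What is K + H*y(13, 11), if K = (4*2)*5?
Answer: -1000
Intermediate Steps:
H = -80
K = 40 (K = 8*5 = 40)
K + H*y(13, 11) = 40 - 80*13 = 40 - 1040 = -1000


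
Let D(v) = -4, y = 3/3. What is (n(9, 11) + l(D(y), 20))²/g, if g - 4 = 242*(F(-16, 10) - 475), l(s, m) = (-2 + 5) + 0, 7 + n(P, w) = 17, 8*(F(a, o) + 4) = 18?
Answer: -338/230739 ≈ -0.0014649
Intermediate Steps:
F(a, o) = -7/4 (F(a, o) = -4 + (⅛)*18 = -4 + 9/4 = -7/4)
n(P, w) = 10 (n(P, w) = -7 + 17 = 10)
y = 1 (y = 3*(⅓) = 1)
l(s, m) = 3 (l(s, m) = 3 + 0 = 3)
g = -230739/2 (g = 4 + 242*(-7/4 - 475) = 4 + 242*(-1907/4) = 4 - 230747/2 = -230739/2 ≈ -1.1537e+5)
(n(9, 11) + l(D(y), 20))²/g = (10 + 3)²/(-230739/2) = 13²*(-2/230739) = 169*(-2/230739) = -338/230739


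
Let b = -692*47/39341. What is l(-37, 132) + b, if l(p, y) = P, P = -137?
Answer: -5422241/39341 ≈ -137.83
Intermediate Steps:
l(p, y) = -137
b = -32524/39341 (b = -32524*1/39341 = -32524/39341 ≈ -0.82672)
l(-37, 132) + b = -137 - 32524/39341 = -5422241/39341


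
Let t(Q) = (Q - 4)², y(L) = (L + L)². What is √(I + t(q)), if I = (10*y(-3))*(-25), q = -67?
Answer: I*√3959 ≈ 62.921*I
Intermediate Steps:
y(L) = 4*L² (y(L) = (2*L)² = 4*L²)
I = -9000 (I = (10*(4*(-3)²))*(-25) = (10*(4*9))*(-25) = (10*36)*(-25) = 360*(-25) = -9000)
t(Q) = (-4 + Q)²
√(I + t(q)) = √(-9000 + (-4 - 67)²) = √(-9000 + (-71)²) = √(-9000 + 5041) = √(-3959) = I*√3959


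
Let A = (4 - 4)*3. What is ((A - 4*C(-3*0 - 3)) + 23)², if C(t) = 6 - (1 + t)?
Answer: 81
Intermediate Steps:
A = 0 (A = 0*3 = 0)
C(t) = 5 - t (C(t) = 6 + (-1 - t) = 5 - t)
((A - 4*C(-3*0 - 3)) + 23)² = ((0 - 4*(5 - (-3*0 - 3))) + 23)² = ((0 - 4*(5 - (0 - 3))) + 23)² = ((0 - 4*(5 - 1*(-3))) + 23)² = ((0 - 4*(5 + 3)) + 23)² = ((0 - 4*8) + 23)² = ((0 - 32) + 23)² = (-32 + 23)² = (-9)² = 81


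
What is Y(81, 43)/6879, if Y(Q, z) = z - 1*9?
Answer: 34/6879 ≈ 0.0049426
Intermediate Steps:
Y(Q, z) = -9 + z (Y(Q, z) = z - 9 = -9 + z)
Y(81, 43)/6879 = (-9 + 43)/6879 = 34*(1/6879) = 34/6879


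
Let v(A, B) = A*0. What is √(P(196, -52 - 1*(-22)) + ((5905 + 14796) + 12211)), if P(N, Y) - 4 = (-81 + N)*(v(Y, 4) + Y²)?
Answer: 28*√174 ≈ 369.35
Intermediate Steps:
v(A, B) = 0
P(N, Y) = 4 + Y²*(-81 + N) (P(N, Y) = 4 + (-81 + N)*(0 + Y²) = 4 + (-81 + N)*Y² = 4 + Y²*(-81 + N))
√(P(196, -52 - 1*(-22)) + ((5905 + 14796) + 12211)) = √((4 - 81*(-52 - 1*(-22))² + 196*(-52 - 1*(-22))²) + ((5905 + 14796) + 12211)) = √((4 - 81*(-52 + 22)² + 196*(-52 + 22)²) + (20701 + 12211)) = √((4 - 81*(-30)² + 196*(-30)²) + 32912) = √((4 - 81*900 + 196*900) + 32912) = √((4 - 72900 + 176400) + 32912) = √(103504 + 32912) = √136416 = 28*√174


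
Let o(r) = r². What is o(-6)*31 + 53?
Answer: 1169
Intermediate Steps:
o(-6)*31 + 53 = (-6)²*31 + 53 = 36*31 + 53 = 1116 + 53 = 1169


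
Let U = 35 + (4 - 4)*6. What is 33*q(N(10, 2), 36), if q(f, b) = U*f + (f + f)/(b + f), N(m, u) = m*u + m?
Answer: 34680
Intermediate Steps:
N(m, u) = m + m*u
U = 35 (U = 35 + 0*6 = 35 + 0 = 35)
q(f, b) = 35*f + 2*f/(b + f) (q(f, b) = 35*f + (f + f)/(b + f) = 35*f + (2*f)/(b + f) = 35*f + 2*f/(b + f))
33*q(N(10, 2), 36) = 33*((10*(1 + 2))*(2 + 35*36 + 35*(10*(1 + 2)))/(36 + 10*(1 + 2))) = 33*((10*3)*(2 + 1260 + 35*(10*3))/(36 + 10*3)) = 33*(30*(2 + 1260 + 35*30)/(36 + 30)) = 33*(30*(2 + 1260 + 1050)/66) = 33*(30*(1/66)*2312) = 33*(11560/11) = 34680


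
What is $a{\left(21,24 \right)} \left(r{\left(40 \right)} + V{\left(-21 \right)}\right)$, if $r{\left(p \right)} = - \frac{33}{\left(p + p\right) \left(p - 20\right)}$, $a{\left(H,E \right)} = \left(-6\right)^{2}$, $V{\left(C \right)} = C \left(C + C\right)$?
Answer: $\frac{12700503}{400} \approx 31751.0$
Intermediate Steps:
$V{\left(C \right)} = 2 C^{2}$ ($V{\left(C \right)} = C 2 C = 2 C^{2}$)
$a{\left(H,E \right)} = 36$
$r{\left(p \right)} = - \frac{33}{2 p \left(-20 + p\right)}$
$a{\left(21,24 \right)} \left(r{\left(40 \right)} + V{\left(-21 \right)}\right) = 36 \left(- \frac{33}{2 \cdot 40 \left(-20 + 40\right)} + 2 \left(-21\right)^{2}\right) = 36 \left(\left(- \frac{33}{2}\right) \frac{1}{40} \cdot \frac{1}{20} + 2 \cdot 441\right) = 36 \left(\left(- \frac{33}{2}\right) \frac{1}{40} \cdot \frac{1}{20} + 882\right) = 36 \left(- \frac{33}{1600} + 882\right) = 36 \cdot \frac{1411167}{1600} = \frac{12700503}{400}$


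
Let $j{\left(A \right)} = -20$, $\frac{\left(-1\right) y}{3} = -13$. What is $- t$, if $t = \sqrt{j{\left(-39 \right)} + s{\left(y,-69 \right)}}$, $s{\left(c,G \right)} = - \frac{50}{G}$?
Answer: $- \frac{i \sqrt{91770}}{69} \approx - 4.3904 i$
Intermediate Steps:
$y = 39$ ($y = \left(-3\right) \left(-13\right) = 39$)
$t = \frac{i \sqrt{91770}}{69}$ ($t = \sqrt{-20 - \frac{50}{-69}} = \sqrt{-20 - - \frac{50}{69}} = \sqrt{-20 + \frac{50}{69}} = \sqrt{- \frac{1330}{69}} = \frac{i \sqrt{91770}}{69} \approx 4.3904 i$)
$- t = - \frac{i \sqrt{91770}}{69}$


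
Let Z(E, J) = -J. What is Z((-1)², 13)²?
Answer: 169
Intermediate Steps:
Z((-1)², 13)² = (-1*13)² = (-13)² = 169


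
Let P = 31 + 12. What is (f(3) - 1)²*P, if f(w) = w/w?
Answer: 0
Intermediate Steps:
f(w) = 1
P = 43
(f(3) - 1)²*P = (1 - 1)²*43 = 0²*43 = 0*43 = 0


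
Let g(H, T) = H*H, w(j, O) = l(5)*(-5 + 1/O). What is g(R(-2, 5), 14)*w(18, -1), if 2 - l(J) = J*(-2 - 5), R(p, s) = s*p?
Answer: -22200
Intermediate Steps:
R(p, s) = p*s
l(J) = 2 + 7*J (l(J) = 2 - J*(-2 - 5) = 2 - J*(-7) = 2 - (-7)*J = 2 + 7*J)
w(j, O) = -185 + 37/O (w(j, O) = (2 + 7*5)*(-5 + 1/O) = (2 + 35)*(-5 + 1/O) = 37*(-5 + 1/O) = -185 + 37/O)
g(H, T) = H**2
g(R(-2, 5), 14)*w(18, -1) = (-2*5)**2*(-185 + 37/(-1)) = (-10)**2*(-185 + 37*(-1)) = 100*(-185 - 37) = 100*(-222) = -22200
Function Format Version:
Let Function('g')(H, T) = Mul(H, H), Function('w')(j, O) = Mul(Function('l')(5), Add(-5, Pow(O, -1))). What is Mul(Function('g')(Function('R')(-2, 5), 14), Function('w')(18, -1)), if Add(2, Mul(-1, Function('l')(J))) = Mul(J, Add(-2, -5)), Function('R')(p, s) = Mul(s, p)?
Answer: -22200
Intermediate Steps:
Function('R')(p, s) = Mul(p, s)
Function('l')(J) = Add(2, Mul(7, J)) (Function('l')(J) = Add(2, Mul(-1, Mul(J, Add(-2, -5)))) = Add(2, Mul(-1, Mul(J, -7))) = Add(2, Mul(-1, Mul(-7, J))) = Add(2, Mul(7, J)))
Function('w')(j, O) = Add(-185, Mul(37, Pow(O, -1))) (Function('w')(j, O) = Mul(Add(2, Mul(7, 5)), Add(-5, Pow(O, -1))) = Mul(Add(2, 35), Add(-5, Pow(O, -1))) = Mul(37, Add(-5, Pow(O, -1))) = Add(-185, Mul(37, Pow(O, -1))))
Function('g')(H, T) = Pow(H, 2)
Mul(Function('g')(Function('R')(-2, 5), 14), Function('w')(18, -1)) = Mul(Pow(Mul(-2, 5), 2), Add(-185, Mul(37, Pow(-1, -1)))) = Mul(Pow(-10, 2), Add(-185, Mul(37, -1))) = Mul(100, Add(-185, -37)) = Mul(100, -222) = -22200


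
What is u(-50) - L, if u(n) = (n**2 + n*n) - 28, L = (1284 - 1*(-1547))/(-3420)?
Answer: 895109/180 ≈ 4972.8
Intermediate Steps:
L = -149/180 (L = (1284 + 1547)*(-1/3420) = 2831*(-1/3420) = -149/180 ≈ -0.82778)
u(n) = -28 + 2*n**2 (u(n) = (n**2 + n**2) - 28 = 2*n**2 - 28 = -28 + 2*n**2)
u(-50) - L = (-28 + 2*(-50)**2) - 1*(-149/180) = (-28 + 2*2500) + 149/180 = (-28 + 5000) + 149/180 = 4972 + 149/180 = 895109/180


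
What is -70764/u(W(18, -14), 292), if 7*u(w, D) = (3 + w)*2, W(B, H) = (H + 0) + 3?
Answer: 123837/4 ≈ 30959.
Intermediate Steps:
W(B, H) = 3 + H (W(B, H) = H + 3 = 3 + H)
u(w, D) = 6/7 + 2*w/7 (u(w, D) = ((3 + w)*2)/7 = (6 + 2*w)/7 = 6/7 + 2*w/7)
-70764/u(W(18, -14), 292) = -70764/(6/7 + 2*(3 - 14)/7) = -70764/(6/7 + (2/7)*(-11)) = -70764/(6/7 - 22/7) = -70764/(-16/7) = -70764*(-7/16) = 123837/4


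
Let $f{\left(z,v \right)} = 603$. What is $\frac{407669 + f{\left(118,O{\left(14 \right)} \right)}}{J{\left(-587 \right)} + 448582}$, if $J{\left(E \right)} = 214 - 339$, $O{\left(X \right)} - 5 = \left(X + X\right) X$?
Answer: $\frac{21488}{23603} \approx 0.91039$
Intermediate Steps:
$O{\left(X \right)} = 5 + 2 X^{2}$ ($O{\left(X \right)} = 5 + \left(X + X\right) X = 5 + 2 X X = 5 + 2 X^{2}$)
$J{\left(E \right)} = -125$
$\frac{407669 + f{\left(118,O{\left(14 \right)} \right)}}{J{\left(-587 \right)} + 448582} = \frac{407669 + 603}{-125 + 448582} = \frac{408272}{448457} = 408272 \cdot \frac{1}{448457} = \frac{21488}{23603}$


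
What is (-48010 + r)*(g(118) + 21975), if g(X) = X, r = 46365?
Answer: -36342985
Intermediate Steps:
(-48010 + r)*(g(118) + 21975) = (-48010 + 46365)*(118 + 21975) = -1645*22093 = -36342985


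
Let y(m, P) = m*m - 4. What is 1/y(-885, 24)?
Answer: 1/783221 ≈ 1.2768e-6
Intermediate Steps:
y(m, P) = -4 + m² (y(m, P) = m² - 4 = -4 + m²)
1/y(-885, 24) = 1/(-4 + (-885)²) = 1/(-4 + 783225) = 1/783221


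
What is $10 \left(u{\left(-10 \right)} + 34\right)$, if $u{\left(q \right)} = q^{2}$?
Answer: $1340$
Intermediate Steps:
$10 \left(u{\left(-10 \right)} + 34\right) = 10 \left(\left(-10\right)^{2} + 34\right) = 10 \left(100 + 34\right) = 10 \cdot 134 = 1340$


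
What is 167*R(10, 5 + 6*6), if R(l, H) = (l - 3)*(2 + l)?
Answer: 14028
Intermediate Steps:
R(l, H) = (-3 + l)*(2 + l)
167*R(10, 5 + 6*6) = 167*(-6 + 10**2 - 1*10) = 167*(-6 + 100 - 10) = 167*84 = 14028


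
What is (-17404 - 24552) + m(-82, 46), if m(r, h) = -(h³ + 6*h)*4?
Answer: -432404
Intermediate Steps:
m(r, h) = -24*h - 4*h³ (m(r, h) = -(4*h³ + 24*h) = -24*h - 4*h³)
(-17404 - 24552) + m(-82, 46) = (-17404 - 24552) - 4*46*(6 + 46²) = -41956 - 4*46*(6 + 2116) = -41956 - 4*46*2122 = -41956 - 390448 = -432404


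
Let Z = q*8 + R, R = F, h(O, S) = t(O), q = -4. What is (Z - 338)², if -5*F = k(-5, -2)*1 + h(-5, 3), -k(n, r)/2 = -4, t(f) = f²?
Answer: 3545689/25 ≈ 1.4183e+5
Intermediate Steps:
k(n, r) = 8 (k(n, r) = -2*(-4) = 8)
h(O, S) = O²
F = -33/5 (F = -(8*1 + (-5)²)/5 = -(8 + 25)/5 = -⅕*33 = -33/5 ≈ -6.6000)
R = -33/5 ≈ -6.6000
Z = -193/5 (Z = -4*8 - 33/5 = -32 - 33/5 = -193/5 ≈ -38.600)
(Z - 338)² = (-193/5 - 338)² = (-1883/5)² = 3545689/25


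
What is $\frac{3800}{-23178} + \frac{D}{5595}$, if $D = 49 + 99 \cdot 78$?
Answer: $\frac{8825291}{7204495} \approx 1.225$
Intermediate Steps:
$D = 7771$ ($D = 49 + 7722 = 7771$)
$\frac{3800}{-23178} + \frac{D}{5595} = \frac{3800}{-23178} + \frac{7771}{5595} = 3800 \left(- \frac{1}{23178}\right) + 7771 \cdot \frac{1}{5595} = - \frac{1900}{11589} + \frac{7771}{5595} = \frac{8825291}{7204495}$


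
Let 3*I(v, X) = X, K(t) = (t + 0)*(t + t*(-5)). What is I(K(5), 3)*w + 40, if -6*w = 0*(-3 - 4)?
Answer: 40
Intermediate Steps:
K(t) = -4*t² (K(t) = t*(t - 5*t) = t*(-4*t) = -4*t²)
I(v, X) = X/3
w = 0 (w = -0*(-3 - 4) = -0*(-7) = -⅙*0 = 0)
I(K(5), 3)*w + 40 = ((⅓)*3)*0 + 40 = 1*0 + 40 = 0 + 40 = 40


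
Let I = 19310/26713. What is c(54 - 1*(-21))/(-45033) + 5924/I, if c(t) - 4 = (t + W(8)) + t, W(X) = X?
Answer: 1187728431596/144931205 ≈ 8195.1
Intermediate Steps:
I = 19310/26713 (I = 19310*(1/26713) = 19310/26713 ≈ 0.72287)
c(t) = 12 + 2*t (c(t) = 4 + ((t + 8) + t) = 4 + ((8 + t) + t) = 4 + (8 + 2*t) = 12 + 2*t)
c(54 - 1*(-21))/(-45033) + 5924/I = (12 + 2*(54 - 1*(-21)))/(-45033) + 5924/(19310/26713) = (12 + 2*(54 + 21))*(-1/45033) + 5924*(26713/19310) = (12 + 2*75)*(-1/45033) + 79123906/9655 = (12 + 150)*(-1/45033) + 79123906/9655 = 162*(-1/45033) + 79123906/9655 = -54/15011 + 79123906/9655 = 1187728431596/144931205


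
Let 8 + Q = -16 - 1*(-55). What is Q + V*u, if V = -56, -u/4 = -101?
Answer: -22593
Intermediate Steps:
Q = 31 (Q = -8 + (-16 - 1*(-55)) = -8 + (-16 + 55) = -8 + 39 = 31)
u = 404 (u = -4*(-101) = 404)
Q + V*u = 31 - 56*404 = 31 - 22624 = -22593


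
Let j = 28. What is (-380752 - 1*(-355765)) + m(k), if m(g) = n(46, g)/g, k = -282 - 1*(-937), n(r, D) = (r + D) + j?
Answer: -16365756/655 ≈ -24986.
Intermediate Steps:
n(r, D) = 28 + D + r (n(r, D) = (r + D) + 28 = (D + r) + 28 = 28 + D + r)
k = 655 (k = -282 + 937 = 655)
m(g) = (74 + g)/g (m(g) = (28 + g + 46)/g = (74 + g)/g)
(-380752 - 1*(-355765)) + m(k) = (-380752 - 1*(-355765)) + (74 + 655)/655 = (-380752 + 355765) + (1/655)*729 = -24987 + 729/655 = -16365756/655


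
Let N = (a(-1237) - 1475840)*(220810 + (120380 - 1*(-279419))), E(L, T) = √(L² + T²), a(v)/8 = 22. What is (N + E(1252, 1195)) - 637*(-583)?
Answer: -915809988005 + √2995529 ≈ -9.1581e+11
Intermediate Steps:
a(v) = 176 (a(v) = 8*22 = 176)
N = -915810359376 (N = (176 - 1475840)*(220810 + (120380 - 1*(-279419))) = -1475664*(220810 + (120380 + 279419)) = -1475664*(220810 + 399799) = -1475664*620609 = -915810359376)
(N + E(1252, 1195)) - 637*(-583) = (-915810359376 + √(1252² + 1195²)) - 637*(-583) = (-915810359376 + √(1567504 + 1428025)) + 371371 = (-915810359376 + √2995529) + 371371 = -915809988005 + √2995529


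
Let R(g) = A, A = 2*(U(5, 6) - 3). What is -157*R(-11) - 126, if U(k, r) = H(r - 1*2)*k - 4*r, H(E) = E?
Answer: 2072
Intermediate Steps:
U(k, r) = -4*r + k*(-2 + r) (U(k, r) = (r - 1*2)*k - 4*r = (r - 2)*k - 4*r = (-2 + r)*k - 4*r = k*(-2 + r) - 4*r = -4*r + k*(-2 + r))
A = -14 (A = 2*((-4*6 + 5*(-2 + 6)) - 3) = 2*((-24 + 5*4) - 3) = 2*((-24 + 20) - 3) = 2*(-4 - 3) = 2*(-7) = -14)
R(g) = -14
-157*R(-11) - 126 = -157*(-14) - 126 = 2198 - 126 = 2072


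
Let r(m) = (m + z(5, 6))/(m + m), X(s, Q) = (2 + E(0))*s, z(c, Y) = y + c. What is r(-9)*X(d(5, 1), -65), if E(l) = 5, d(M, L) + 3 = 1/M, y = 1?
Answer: -49/15 ≈ -3.2667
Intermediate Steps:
d(M, L) = -3 + 1/M
z(c, Y) = 1 + c
X(s, Q) = 7*s (X(s, Q) = (2 + 5)*s = 7*s)
r(m) = (6 + m)/(2*m) (r(m) = (m + (1 + 5))/(m + m) = (m + 6)/((2*m)) = (6 + m)*(1/(2*m)) = (6 + m)/(2*m))
r(-9)*X(d(5, 1), -65) = ((½)*(6 - 9)/(-9))*(7*(-3 + 1/5)) = ((½)*(-⅑)*(-3))*(7*(-3 + ⅕)) = (7*(-14/5))/6 = (⅙)*(-98/5) = -49/15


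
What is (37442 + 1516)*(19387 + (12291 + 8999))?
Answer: 1584694566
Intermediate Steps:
(37442 + 1516)*(19387 + (12291 + 8999)) = 38958*(19387 + 21290) = 38958*40677 = 1584694566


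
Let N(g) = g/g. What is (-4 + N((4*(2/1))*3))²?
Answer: 9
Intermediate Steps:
N(g) = 1
(-4 + N((4*(2/1))*3))² = (-4 + 1)² = (-3)² = 9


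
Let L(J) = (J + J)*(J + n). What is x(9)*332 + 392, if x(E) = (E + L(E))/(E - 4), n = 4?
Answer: 82636/5 ≈ 16527.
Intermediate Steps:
L(J) = 2*J*(4 + J) (L(J) = (J + J)*(J + 4) = (2*J)*(4 + J) = 2*J*(4 + J))
x(E) = (E + 2*E*(4 + E))/(-4 + E) (x(E) = (E + 2*E*(4 + E))/(E - 4) = (E + 2*E*(4 + E))/(-4 + E))
x(9)*332 + 392 = (9*(9 + 2*9)/(-4 + 9))*332 + 392 = (9*(9 + 18)/5)*332 + 392 = (9*(1/5)*27)*332 + 392 = (243/5)*332 + 392 = 80676/5 + 392 = 82636/5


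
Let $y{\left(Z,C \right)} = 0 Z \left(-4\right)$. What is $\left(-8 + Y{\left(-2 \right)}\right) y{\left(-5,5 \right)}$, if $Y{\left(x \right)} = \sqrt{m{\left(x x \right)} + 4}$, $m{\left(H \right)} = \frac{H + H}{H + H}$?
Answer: $0$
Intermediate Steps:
$m{\left(H \right)} = 1$ ($m{\left(H \right)} = \frac{2 H}{2 H} = 2 H \frac{1}{2 H} = 1$)
$Y{\left(x \right)} = \sqrt{5}$ ($Y{\left(x \right)} = \sqrt{1 + 4} = \sqrt{5}$)
$y{\left(Z,C \right)} = 0$ ($y{\left(Z,C \right)} = 0 \left(-4\right) = 0$)
$\left(-8 + Y{\left(-2 \right)}\right) y{\left(-5,5 \right)} = \left(-8 + \sqrt{5}\right) 0 = 0$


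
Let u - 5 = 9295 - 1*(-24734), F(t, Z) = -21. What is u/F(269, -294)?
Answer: -4862/3 ≈ -1620.7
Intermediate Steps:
u = 34034 (u = 5 + (9295 - 1*(-24734)) = 5 + (9295 + 24734) = 5 + 34029 = 34034)
u/F(269, -294) = 34034/(-21) = 34034*(-1/21) = -4862/3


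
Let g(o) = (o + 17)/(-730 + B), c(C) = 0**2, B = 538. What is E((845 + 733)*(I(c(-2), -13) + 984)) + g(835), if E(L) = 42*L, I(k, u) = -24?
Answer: 1017999289/16 ≈ 6.3625e+7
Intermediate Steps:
c(C) = 0
g(o) = -17/192 - o/192 (g(o) = (o + 17)/(-730 + 538) = (17 + o)/(-192) = (17 + o)*(-1/192) = -17/192 - o/192)
E((845 + 733)*(I(c(-2), -13) + 984)) + g(835) = 42*((845 + 733)*(-24 + 984)) + (-17/192 - 1/192*835) = 42*(1578*960) + (-17/192 - 835/192) = 42*1514880 - 71/16 = 63624960 - 71/16 = 1017999289/16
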